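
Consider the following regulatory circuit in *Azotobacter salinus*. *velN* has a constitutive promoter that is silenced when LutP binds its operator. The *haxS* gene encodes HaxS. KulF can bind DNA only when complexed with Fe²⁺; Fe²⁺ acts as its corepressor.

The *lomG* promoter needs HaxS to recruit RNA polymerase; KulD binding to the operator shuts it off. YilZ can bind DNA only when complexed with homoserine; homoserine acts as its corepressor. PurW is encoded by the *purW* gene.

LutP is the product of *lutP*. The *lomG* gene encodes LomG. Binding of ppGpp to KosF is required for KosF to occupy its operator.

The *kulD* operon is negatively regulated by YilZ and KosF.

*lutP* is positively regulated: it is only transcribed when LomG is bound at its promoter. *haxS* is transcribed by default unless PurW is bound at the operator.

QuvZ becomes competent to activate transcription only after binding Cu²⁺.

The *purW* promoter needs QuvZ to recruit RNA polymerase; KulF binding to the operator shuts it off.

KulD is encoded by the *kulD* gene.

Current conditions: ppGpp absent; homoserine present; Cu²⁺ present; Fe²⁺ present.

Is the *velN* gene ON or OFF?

Cu²⁺ is present, so QuvZ is active.
Fe²⁺ is present, so KulF is active.
With repressor KulF bound, *purW* is not transcribed.
So PurW is not produced.
With no repressor bound, *haxS* is transcribed.
So HaxS is produced and active.
Homoserine is present, so YilZ is active.
ppGpp is absent, so KosF is inactive.
With repressor YilZ bound, *kulD* is not transcribed.
So KulD is not produced.
No repressor is bound and HaxS is active, so *lomG* is transcribed.
So LomG is produced and active.
No repressor is bound and LomG is active, so *lutP* is transcribed.
So LutP is produced and active.
With repressor LutP bound, *velN* is not transcribed.

OFF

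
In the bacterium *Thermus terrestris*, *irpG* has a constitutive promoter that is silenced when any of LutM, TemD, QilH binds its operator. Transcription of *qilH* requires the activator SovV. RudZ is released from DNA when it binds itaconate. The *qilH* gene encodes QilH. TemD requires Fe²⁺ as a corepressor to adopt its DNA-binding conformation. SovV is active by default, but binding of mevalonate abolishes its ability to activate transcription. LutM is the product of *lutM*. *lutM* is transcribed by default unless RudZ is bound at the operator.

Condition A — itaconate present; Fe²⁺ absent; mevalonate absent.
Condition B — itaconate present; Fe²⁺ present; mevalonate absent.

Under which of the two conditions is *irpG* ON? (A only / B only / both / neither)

neither

Condition A:
Itaconate is present, so RudZ is inactive.
With no repressor bound, *lutM* is transcribed.
So LutM is produced and active.
Fe²⁺ is absent, so TemD is inactive.
Mevalonate is absent, so SovV is active.
No repressor is bound and SovV is active, so *qilH* is transcribed.
So QilH is produced and active.
With repressor LutM bound, *irpG* is not transcribed.
→ *irpG* is OFF in A.
Condition B:
Itaconate is present, so RudZ is inactive.
With no repressor bound, *lutM* is transcribed.
So LutM is produced and active.
Fe²⁺ is present, so TemD is active.
Mevalonate is absent, so SovV is active.
No repressor is bound and SovV is active, so *qilH* is transcribed.
So QilH is produced and active.
With repressor LutM bound, *irpG* is not transcribed.
→ *irpG* is OFF in B.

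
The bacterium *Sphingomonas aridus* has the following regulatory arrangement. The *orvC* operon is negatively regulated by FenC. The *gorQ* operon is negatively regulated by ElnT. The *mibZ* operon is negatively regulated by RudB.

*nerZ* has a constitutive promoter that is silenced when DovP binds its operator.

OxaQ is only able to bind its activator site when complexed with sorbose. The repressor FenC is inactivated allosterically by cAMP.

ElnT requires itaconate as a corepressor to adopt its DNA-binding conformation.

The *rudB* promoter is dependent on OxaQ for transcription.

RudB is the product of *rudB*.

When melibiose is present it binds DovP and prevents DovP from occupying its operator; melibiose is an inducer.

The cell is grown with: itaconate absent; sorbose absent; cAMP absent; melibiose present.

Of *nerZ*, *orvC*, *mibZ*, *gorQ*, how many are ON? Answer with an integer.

Melibiose is present, so DovP is inactive.
With no repressor bound, *nerZ* is transcribed.
→ *nerZ* is ON.
cAMP is absent, so FenC is active.
With repressor FenC bound, *orvC* is not transcribed.
→ *orvC* is OFF.
Sorbose is absent, so OxaQ is inactive.
Required activator OxaQ is absent, so *rudB* is not transcribed.
So RudB is not produced.
With no repressor bound, *mibZ* is transcribed.
→ *mibZ* is ON.
Itaconate is absent, so ElnT is inactive.
With no repressor bound, *gorQ* is transcribed.
→ *gorQ* is ON.
3 of the 4 genes are transcribed.

3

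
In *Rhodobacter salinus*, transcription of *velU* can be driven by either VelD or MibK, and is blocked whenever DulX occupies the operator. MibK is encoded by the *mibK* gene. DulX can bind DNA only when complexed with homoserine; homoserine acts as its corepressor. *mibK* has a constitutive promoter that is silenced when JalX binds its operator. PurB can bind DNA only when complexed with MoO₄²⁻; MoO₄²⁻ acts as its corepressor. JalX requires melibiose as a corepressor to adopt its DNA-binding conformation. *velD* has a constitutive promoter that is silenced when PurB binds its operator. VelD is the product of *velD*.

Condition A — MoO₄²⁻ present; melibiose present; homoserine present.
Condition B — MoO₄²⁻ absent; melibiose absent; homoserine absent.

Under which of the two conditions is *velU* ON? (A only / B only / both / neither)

B only

Condition A:
MoO₄²⁻ is present, so PurB is active.
With repressor PurB bound, *velD* is not transcribed.
So VelD is not produced.
Melibiose is present, so JalX is active.
With repressor JalX bound, *mibK* is not transcribed.
So MibK is not produced.
Homoserine is present, so DulX is active.
With repressor DulX bound, *velU* is not transcribed.
→ *velU* is OFF in A.
Condition B:
MoO₄²⁻ is absent, so PurB is inactive.
With no repressor bound, *velD* is transcribed.
So VelD is produced and active.
Melibiose is absent, so JalX is inactive.
With no repressor bound, *mibK* is transcribed.
So MibK is produced and active.
Homoserine is absent, so DulX is inactive.
Activator VelD is present, so *velU* is transcribed.
→ *velU* is ON in B.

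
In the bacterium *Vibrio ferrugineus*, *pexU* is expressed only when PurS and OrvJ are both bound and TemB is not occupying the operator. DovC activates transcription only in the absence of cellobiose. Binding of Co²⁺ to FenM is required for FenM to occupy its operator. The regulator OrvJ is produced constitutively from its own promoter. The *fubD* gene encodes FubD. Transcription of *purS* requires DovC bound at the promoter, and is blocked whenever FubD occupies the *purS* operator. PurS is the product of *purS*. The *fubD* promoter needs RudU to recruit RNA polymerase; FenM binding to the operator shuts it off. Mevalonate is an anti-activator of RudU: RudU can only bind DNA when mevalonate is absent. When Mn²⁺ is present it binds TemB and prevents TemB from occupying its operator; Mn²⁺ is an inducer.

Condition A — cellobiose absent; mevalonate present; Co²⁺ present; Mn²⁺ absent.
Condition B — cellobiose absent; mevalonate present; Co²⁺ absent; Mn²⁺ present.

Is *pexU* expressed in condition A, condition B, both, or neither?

Condition A:
Cellobiose is absent, so DovC is active.
Mevalonate is present, so RudU is inactive.
Co²⁺ is present, so FenM is active.
With repressor FenM bound, *fubD* is not transcribed.
So FubD is not produced.
No repressor is bound and DovC is active, so *purS* is transcribed.
So PurS is produced and active.
OrvJ is produced constitutively and is active.
Mn²⁺ is absent, so TemB is active.
With repressor TemB bound, *pexU* is not transcribed.
→ *pexU* is OFF in A.
Condition B:
Cellobiose is absent, so DovC is active.
Mevalonate is present, so RudU is inactive.
Co²⁺ is absent, so FenM is inactive.
Required activator RudU is absent, so *fubD* is not transcribed.
So FubD is not produced.
No repressor is bound and DovC is active, so *purS* is transcribed.
So PurS is produced and active.
OrvJ is produced constitutively and is active.
Mn²⁺ is present, so TemB is inactive.
No repressor is bound and PurS and OrvJ are active, so *pexU* is transcribed.
→ *pexU* is ON in B.

B only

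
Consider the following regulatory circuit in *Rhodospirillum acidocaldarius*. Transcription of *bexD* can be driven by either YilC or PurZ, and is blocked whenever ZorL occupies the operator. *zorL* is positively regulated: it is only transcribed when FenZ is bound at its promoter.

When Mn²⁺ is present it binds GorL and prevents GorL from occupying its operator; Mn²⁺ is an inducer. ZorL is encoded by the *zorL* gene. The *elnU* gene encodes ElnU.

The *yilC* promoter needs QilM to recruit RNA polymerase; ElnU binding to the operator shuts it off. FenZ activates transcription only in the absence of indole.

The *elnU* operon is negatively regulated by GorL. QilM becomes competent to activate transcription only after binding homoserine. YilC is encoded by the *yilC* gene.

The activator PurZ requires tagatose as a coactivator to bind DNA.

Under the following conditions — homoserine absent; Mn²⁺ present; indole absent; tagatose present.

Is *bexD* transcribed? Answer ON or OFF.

Mn²⁺ is present, so GorL is inactive.
With no repressor bound, *elnU* is transcribed.
So ElnU is produced and active.
Homoserine is absent, so QilM is inactive.
With repressor ElnU bound, *yilC* is not transcribed.
So YilC is not produced.
Indole is absent, so FenZ is active.
No repressor is bound and FenZ is active, so *zorL* is transcribed.
So ZorL is produced and active.
Tagatose is present, so PurZ is active.
With repressor ZorL bound, *bexD* is not transcribed.

OFF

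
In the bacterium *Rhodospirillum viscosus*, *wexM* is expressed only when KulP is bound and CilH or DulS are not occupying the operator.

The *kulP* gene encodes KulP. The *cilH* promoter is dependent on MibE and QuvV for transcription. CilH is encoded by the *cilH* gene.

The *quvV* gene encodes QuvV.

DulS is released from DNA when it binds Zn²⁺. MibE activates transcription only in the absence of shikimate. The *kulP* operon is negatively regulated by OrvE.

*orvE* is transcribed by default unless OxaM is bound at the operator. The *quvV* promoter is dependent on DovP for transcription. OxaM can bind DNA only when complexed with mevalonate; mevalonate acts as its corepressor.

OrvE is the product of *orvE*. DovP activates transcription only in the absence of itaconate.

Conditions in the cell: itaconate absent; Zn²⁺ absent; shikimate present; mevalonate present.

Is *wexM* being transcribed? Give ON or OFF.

Mevalonate is present, so OxaM is active.
With repressor OxaM bound, *orvE* is not transcribed.
So OrvE is not produced.
With no repressor bound, *kulP* is transcribed.
So KulP is produced and active.
Shikimate is present, so MibE is inactive.
Itaconate is absent, so DovP is active.
No repressor is bound and DovP is active, so *quvV* is transcribed.
So QuvV is produced and active.
Required activator MibE is absent, so *cilH* is not transcribed.
So CilH is not produced.
Zn²⁺ is absent, so DulS is active.
With repressor DulS bound, *wexM* is not transcribed.

OFF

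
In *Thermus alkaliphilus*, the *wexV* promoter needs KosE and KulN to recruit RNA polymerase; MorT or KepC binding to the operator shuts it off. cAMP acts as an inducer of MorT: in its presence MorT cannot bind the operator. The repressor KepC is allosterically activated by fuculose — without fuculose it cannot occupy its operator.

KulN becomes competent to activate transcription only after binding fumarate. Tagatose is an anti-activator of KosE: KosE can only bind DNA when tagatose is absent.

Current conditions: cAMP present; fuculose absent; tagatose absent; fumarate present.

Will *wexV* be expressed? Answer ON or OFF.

ON

Tagatose is absent, so KosE is active.
cAMP is present, so MorT is inactive.
Fuculose is absent, so KepC is inactive.
Fumarate is present, so KulN is active.
No repressor is bound and KosE and KulN are active, so *wexV* is transcribed.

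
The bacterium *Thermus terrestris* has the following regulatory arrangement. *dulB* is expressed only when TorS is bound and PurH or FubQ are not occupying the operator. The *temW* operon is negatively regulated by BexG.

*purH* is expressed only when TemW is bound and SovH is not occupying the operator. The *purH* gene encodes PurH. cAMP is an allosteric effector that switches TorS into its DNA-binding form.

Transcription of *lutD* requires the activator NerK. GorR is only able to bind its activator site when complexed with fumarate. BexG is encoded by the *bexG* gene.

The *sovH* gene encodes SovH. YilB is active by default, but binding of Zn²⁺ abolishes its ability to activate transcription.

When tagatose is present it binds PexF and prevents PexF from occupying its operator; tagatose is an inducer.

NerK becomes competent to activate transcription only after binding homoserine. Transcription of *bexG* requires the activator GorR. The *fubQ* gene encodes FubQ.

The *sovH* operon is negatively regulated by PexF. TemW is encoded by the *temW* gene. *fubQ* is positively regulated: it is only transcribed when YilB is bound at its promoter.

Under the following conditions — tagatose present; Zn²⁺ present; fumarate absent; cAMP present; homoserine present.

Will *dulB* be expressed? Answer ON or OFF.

ON

Tagatose is present, so PexF is inactive.
With no repressor bound, *sovH* is transcribed.
So SovH is produced and active.
Fumarate is absent, so GorR is inactive.
Required activator GorR is absent, so *bexG* is not transcribed.
So BexG is not produced.
With no repressor bound, *temW* is transcribed.
So TemW is produced and active.
With repressor SovH bound, *purH* is not transcribed.
So PurH is not produced.
cAMP is present, so TorS is active.
Zn²⁺ is present, so YilB is inactive.
Required activator YilB is absent, so *fubQ* is not transcribed.
So FubQ is not produced.
No repressor is bound and TorS is active, so *dulB* is transcribed.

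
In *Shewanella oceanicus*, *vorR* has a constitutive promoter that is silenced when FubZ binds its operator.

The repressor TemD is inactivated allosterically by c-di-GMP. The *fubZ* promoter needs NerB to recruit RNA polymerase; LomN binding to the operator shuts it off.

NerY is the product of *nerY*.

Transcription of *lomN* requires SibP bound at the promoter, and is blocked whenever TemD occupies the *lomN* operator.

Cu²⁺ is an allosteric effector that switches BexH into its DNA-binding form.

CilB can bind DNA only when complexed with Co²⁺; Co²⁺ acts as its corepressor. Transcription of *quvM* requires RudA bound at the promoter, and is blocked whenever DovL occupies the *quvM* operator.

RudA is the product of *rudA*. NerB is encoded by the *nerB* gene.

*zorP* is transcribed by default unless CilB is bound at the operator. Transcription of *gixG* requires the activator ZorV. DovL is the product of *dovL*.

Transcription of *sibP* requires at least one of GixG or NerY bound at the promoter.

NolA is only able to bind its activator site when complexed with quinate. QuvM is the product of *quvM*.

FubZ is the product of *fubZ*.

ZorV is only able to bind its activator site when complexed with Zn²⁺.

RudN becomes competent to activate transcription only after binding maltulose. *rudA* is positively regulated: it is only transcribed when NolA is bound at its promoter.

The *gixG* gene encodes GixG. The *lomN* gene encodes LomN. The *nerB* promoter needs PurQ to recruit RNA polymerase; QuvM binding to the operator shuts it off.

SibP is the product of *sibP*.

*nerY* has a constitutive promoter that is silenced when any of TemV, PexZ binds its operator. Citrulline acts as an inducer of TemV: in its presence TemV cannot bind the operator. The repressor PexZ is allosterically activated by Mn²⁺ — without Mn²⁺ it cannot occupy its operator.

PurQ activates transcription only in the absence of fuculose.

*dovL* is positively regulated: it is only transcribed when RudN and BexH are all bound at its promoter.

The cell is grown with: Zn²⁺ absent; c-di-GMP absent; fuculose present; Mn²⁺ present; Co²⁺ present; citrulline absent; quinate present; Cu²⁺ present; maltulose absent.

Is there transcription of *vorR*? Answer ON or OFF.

Zn²⁺ is absent, so ZorV is inactive.
Required activator ZorV is absent, so *gixG* is not transcribed.
So GixG is not produced.
Citrulline is absent, so TemV is active.
Mn²⁺ is present, so PexZ is active.
With repressor TemV bound, *nerY* is not transcribed.
So NerY is not produced.
No activator is available at the *sibP* promoter, so *sibP* is not transcribed.
So SibP is not produced.
c-di-GMP is absent, so TemD is active.
With repressor TemD bound, *lomN* is not transcribed.
So LomN is not produced.
Maltulose is absent, so RudN is inactive.
Cu²⁺ is present, so BexH is active.
Required activator RudN is absent, so *dovL* is not transcribed.
So DovL is not produced.
Quinate is present, so NolA is active.
No repressor is bound and NolA is active, so *rudA* is transcribed.
So RudA is produced and active.
No repressor is bound and RudA is active, so *quvM* is transcribed.
So QuvM is produced and active.
Fuculose is present, so PurQ is inactive.
With repressor QuvM bound, *nerB* is not transcribed.
So NerB is not produced.
Required activator NerB is absent, so *fubZ* is not transcribed.
So FubZ is not produced.
With no repressor bound, *vorR* is transcribed.

ON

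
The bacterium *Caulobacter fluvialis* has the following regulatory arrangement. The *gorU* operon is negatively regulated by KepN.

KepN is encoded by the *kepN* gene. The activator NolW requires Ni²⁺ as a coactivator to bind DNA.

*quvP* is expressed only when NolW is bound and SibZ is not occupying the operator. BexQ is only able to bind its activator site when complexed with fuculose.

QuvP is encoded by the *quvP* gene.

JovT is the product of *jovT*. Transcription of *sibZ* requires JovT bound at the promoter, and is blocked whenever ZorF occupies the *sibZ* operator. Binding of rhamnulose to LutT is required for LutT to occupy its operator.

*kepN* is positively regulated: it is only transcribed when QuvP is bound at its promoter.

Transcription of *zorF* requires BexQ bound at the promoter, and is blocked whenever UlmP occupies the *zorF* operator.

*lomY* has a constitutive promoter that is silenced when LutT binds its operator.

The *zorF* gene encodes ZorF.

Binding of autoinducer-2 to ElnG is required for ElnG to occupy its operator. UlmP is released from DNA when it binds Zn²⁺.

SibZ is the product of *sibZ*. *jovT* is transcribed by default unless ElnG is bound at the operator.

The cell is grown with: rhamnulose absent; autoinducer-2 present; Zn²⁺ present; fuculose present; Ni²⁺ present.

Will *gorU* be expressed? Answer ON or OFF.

Zn²⁺ is present, so UlmP is inactive.
Fuculose is present, so BexQ is active.
No repressor is bound and BexQ is active, so *zorF* is transcribed.
So ZorF is produced and active.
Autoinducer-2 is present, so ElnG is active.
With repressor ElnG bound, *jovT* is not transcribed.
So JovT is not produced.
With repressor ZorF bound, *sibZ* is not transcribed.
So SibZ is not produced.
Ni²⁺ is present, so NolW is active.
No repressor is bound and NolW is active, so *quvP* is transcribed.
So QuvP is produced and active.
No repressor is bound and QuvP is active, so *kepN* is transcribed.
So KepN is produced and active.
With repressor KepN bound, *gorU* is not transcribed.

OFF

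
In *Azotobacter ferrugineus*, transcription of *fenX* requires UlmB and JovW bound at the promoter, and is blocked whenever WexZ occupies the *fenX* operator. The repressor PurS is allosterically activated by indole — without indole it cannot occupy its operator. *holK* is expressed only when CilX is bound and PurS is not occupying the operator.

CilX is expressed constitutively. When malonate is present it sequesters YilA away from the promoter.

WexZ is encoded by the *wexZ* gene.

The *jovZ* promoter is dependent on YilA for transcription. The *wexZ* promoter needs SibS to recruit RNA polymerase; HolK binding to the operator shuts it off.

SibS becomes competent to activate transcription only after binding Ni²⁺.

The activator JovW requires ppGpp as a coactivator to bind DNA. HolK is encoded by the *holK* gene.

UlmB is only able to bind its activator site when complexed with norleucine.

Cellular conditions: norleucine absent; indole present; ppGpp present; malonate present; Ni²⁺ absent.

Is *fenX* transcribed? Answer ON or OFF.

Indole is present, so PurS is active.
CilX is produced constitutively and is active.
With repressor PurS bound, *holK* is not transcribed.
So HolK is not produced.
Ni²⁺ is absent, so SibS is inactive.
Required activator SibS is absent, so *wexZ* is not transcribed.
So WexZ is not produced.
Norleucine is absent, so UlmB is inactive.
ppGpp is present, so JovW is active.
Required activator UlmB is absent, so *fenX* is not transcribed.

OFF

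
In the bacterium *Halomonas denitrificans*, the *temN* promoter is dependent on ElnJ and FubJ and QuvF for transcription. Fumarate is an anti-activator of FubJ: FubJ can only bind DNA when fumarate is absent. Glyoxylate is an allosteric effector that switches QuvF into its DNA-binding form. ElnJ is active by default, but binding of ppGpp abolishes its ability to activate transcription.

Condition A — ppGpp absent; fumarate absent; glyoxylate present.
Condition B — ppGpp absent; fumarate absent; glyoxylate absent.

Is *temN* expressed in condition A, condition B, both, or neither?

A only

Condition A:
ppGpp is absent, so ElnJ is active.
Fumarate is absent, so FubJ is active.
Glyoxylate is present, so QuvF is active.
No repressor is bound and ElnJ and FubJ and QuvF are active, so *temN* is transcribed.
→ *temN* is ON in A.
Condition B:
ppGpp is absent, so ElnJ is active.
Fumarate is absent, so FubJ is active.
Glyoxylate is absent, so QuvF is inactive.
Required activator QuvF is absent, so *temN* is not transcribed.
→ *temN* is OFF in B.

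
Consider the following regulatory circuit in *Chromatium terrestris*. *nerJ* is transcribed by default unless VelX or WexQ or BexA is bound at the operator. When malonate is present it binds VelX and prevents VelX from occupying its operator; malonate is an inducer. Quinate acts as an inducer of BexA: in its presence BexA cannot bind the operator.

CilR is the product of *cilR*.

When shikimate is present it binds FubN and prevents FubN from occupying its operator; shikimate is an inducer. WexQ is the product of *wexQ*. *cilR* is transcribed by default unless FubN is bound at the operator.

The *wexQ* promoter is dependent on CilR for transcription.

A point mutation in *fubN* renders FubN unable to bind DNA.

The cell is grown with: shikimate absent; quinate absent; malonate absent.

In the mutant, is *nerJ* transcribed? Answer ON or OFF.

OFF

Malonate is absent, so VelX is active.
FubN is non-functional in this strain, so it has no effect.
With no repressor bound, *cilR* is transcribed.
So CilR is produced and active.
No repressor is bound and CilR is active, so *wexQ* is transcribed.
So WexQ is produced and active.
Quinate is absent, so BexA is active.
With repressor VelX bound, *nerJ* is not transcribed.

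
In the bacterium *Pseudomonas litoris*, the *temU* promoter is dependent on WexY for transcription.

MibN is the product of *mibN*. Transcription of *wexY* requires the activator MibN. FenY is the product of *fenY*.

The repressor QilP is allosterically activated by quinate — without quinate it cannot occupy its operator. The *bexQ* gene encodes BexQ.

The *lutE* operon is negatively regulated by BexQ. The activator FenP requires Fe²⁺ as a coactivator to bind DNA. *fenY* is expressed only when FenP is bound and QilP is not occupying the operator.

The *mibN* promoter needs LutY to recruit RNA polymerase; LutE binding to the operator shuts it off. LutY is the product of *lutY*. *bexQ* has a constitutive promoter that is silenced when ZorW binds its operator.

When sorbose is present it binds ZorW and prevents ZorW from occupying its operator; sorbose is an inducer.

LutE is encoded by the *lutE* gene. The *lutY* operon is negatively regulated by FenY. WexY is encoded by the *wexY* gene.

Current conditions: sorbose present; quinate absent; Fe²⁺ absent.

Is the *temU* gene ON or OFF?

ON

Sorbose is present, so ZorW is inactive.
With no repressor bound, *bexQ* is transcribed.
So BexQ is produced and active.
With repressor BexQ bound, *lutE* is not transcribed.
So LutE is not produced.
Fe²⁺ is absent, so FenP is inactive.
Quinate is absent, so QilP is inactive.
Required activator FenP is absent, so *fenY* is not transcribed.
So FenY is not produced.
With no repressor bound, *lutY* is transcribed.
So LutY is produced and active.
No repressor is bound and LutY is active, so *mibN* is transcribed.
So MibN is produced and active.
No repressor is bound and MibN is active, so *wexY* is transcribed.
So WexY is produced and active.
No repressor is bound and WexY is active, so *temU* is transcribed.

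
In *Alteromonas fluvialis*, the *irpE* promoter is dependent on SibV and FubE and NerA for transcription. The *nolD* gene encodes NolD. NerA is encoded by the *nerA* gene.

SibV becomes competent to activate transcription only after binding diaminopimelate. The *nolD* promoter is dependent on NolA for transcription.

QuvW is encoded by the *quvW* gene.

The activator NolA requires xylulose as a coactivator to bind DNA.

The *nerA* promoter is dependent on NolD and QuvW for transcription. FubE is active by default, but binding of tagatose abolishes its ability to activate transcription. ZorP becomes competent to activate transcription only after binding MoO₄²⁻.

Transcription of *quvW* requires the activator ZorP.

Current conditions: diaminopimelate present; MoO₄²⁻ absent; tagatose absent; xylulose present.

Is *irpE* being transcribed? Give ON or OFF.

Diaminopimelate is present, so SibV is active.
Tagatose is absent, so FubE is active.
Xylulose is present, so NolA is active.
No repressor is bound and NolA is active, so *nolD* is transcribed.
So NolD is produced and active.
MoO₄²⁻ is absent, so ZorP is inactive.
Required activator ZorP is absent, so *quvW* is not transcribed.
So QuvW is not produced.
Required activator QuvW is absent, so *nerA* is not transcribed.
So NerA is not produced.
Required activator NerA is absent, so *irpE* is not transcribed.

OFF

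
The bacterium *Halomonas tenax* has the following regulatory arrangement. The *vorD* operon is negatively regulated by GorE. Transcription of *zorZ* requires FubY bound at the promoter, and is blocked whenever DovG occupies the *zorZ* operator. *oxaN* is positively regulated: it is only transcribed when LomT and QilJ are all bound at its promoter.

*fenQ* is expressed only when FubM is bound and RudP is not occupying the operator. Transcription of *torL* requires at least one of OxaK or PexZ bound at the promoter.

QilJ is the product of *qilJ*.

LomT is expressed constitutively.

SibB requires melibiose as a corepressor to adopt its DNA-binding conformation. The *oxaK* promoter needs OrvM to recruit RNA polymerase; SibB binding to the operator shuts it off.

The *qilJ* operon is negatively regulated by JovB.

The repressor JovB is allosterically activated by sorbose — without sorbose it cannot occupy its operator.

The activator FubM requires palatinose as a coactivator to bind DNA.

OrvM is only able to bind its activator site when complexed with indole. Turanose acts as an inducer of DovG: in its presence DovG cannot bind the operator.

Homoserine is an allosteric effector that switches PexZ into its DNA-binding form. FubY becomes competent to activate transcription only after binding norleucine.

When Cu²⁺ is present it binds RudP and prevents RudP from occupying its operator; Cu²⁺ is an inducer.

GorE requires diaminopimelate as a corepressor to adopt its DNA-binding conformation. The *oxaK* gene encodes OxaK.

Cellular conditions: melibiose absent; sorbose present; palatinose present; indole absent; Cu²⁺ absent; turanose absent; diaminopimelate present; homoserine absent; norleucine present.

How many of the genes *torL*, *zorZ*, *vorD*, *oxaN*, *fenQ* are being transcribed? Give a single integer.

Melibiose is absent, so SibB is inactive.
Indole is absent, so OrvM is inactive.
Required activator OrvM is absent, so *oxaK* is not transcribed.
So OxaK is not produced.
Homoserine is absent, so PexZ is inactive.
No activator is available at the *torL* promoter, so *torL* is not transcribed.
→ *torL* is OFF.
Norleucine is present, so FubY is active.
Turanose is absent, so DovG is active.
With repressor DovG bound, *zorZ* is not transcribed.
→ *zorZ* is OFF.
Diaminopimelate is present, so GorE is active.
With repressor GorE bound, *vorD* is not transcribed.
→ *vorD* is OFF.
LomT is produced constitutively and is active.
Sorbose is present, so JovB is active.
With repressor JovB bound, *qilJ* is not transcribed.
So QilJ is not produced.
Required activator QilJ is absent, so *oxaN* is not transcribed.
→ *oxaN* is OFF.
Palatinose is present, so FubM is active.
Cu²⁺ is absent, so RudP is active.
With repressor RudP bound, *fenQ* is not transcribed.
→ *fenQ* is OFF.
0 of the 5 genes are transcribed.

0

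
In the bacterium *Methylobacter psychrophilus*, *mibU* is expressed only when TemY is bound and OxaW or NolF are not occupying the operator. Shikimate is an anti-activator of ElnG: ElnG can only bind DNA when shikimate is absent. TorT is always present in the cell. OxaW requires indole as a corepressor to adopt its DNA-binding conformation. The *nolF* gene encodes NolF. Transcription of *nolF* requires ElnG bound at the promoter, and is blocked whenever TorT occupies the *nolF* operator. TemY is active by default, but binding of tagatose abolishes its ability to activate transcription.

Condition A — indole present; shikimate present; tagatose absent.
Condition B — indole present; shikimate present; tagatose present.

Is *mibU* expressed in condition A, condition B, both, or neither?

neither

Condition A:
Indole is present, so OxaW is active.
Shikimate is present, so ElnG is inactive.
TorT is produced constitutively and is active.
With repressor TorT bound, *nolF* is not transcribed.
So NolF is not produced.
Tagatose is absent, so TemY is active.
With repressor OxaW bound, *mibU* is not transcribed.
→ *mibU* is OFF in A.
Condition B:
Indole is present, so OxaW is active.
Shikimate is present, so ElnG is inactive.
TorT is produced constitutively and is active.
With repressor TorT bound, *nolF* is not transcribed.
So NolF is not produced.
Tagatose is present, so TemY is inactive.
With repressor OxaW bound, *mibU* is not transcribed.
→ *mibU* is OFF in B.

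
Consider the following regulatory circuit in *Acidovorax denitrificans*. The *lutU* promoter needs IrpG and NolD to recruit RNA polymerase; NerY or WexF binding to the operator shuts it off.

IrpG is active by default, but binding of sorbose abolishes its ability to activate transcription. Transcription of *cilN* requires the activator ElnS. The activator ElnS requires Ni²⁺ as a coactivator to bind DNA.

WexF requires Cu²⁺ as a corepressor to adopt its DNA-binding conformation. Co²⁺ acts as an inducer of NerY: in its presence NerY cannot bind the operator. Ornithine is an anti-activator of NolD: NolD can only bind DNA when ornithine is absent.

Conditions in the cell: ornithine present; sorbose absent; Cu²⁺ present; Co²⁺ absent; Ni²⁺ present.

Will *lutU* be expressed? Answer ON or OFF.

Sorbose is absent, so IrpG is active.
Co²⁺ is absent, so NerY is active.
Ornithine is present, so NolD is inactive.
Cu²⁺ is present, so WexF is active.
With repressor NerY bound, *lutU* is not transcribed.

OFF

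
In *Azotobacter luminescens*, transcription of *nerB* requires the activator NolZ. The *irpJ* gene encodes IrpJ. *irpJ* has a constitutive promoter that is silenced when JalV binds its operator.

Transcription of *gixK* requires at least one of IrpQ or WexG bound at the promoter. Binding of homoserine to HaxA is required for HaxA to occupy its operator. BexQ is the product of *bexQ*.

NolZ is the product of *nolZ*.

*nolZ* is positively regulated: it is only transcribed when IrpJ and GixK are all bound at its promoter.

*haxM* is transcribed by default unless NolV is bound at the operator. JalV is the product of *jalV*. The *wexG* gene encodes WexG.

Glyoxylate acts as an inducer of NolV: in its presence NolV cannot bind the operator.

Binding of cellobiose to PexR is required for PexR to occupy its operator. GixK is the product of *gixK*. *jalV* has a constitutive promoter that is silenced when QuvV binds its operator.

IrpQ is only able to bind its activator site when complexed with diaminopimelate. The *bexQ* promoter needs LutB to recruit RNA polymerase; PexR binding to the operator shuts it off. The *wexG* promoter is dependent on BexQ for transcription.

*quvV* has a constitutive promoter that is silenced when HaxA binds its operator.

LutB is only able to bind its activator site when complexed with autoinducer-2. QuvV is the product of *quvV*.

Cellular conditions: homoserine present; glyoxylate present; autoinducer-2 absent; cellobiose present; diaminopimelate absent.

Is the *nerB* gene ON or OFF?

OFF

Homoserine is present, so HaxA is active.
With repressor HaxA bound, *quvV* is not transcribed.
So QuvV is not produced.
With no repressor bound, *jalV* is transcribed.
So JalV is produced and active.
With repressor JalV bound, *irpJ* is not transcribed.
So IrpJ is not produced.
Diaminopimelate is absent, so IrpQ is inactive.
Autoinducer-2 is absent, so LutB is inactive.
Cellobiose is present, so PexR is active.
With repressor PexR bound, *bexQ* is not transcribed.
So BexQ is not produced.
Required activator BexQ is absent, so *wexG* is not transcribed.
So WexG is not produced.
No activator is available at the *gixK* promoter, so *gixK* is not transcribed.
So GixK is not produced.
Required activator IrpJ is absent, so *nolZ* is not transcribed.
So NolZ is not produced.
Required activator NolZ is absent, so *nerB* is not transcribed.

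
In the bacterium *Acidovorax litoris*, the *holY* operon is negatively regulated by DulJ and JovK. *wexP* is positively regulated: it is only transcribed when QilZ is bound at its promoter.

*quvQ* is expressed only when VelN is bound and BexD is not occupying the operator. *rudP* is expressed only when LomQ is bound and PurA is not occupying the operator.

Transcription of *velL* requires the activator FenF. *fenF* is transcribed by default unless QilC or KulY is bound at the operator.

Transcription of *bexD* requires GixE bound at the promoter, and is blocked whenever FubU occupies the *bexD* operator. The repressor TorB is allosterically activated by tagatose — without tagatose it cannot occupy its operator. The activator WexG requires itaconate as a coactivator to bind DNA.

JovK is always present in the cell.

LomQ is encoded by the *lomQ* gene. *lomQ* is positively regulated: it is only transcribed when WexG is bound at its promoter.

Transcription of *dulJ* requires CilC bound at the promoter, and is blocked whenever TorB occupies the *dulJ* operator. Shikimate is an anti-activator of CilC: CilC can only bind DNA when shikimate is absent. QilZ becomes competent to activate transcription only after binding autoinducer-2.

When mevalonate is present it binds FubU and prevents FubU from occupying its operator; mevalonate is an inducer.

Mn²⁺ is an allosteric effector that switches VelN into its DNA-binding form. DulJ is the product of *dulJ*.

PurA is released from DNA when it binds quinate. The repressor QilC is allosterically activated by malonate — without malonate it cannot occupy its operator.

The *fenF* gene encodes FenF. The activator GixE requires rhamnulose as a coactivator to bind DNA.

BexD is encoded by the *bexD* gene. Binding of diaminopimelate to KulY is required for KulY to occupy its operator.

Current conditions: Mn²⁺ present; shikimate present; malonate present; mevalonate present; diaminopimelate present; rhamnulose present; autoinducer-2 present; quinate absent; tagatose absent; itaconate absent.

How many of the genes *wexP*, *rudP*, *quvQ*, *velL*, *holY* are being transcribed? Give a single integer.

1

Autoinducer-2 is present, so QilZ is active.
No repressor is bound and QilZ is active, so *wexP* is transcribed.
→ *wexP* is ON.
Itaconate is absent, so WexG is inactive.
Required activator WexG is absent, so *lomQ* is not transcribed.
So LomQ is not produced.
Quinate is absent, so PurA is active.
With repressor PurA bound, *rudP* is not transcribed.
→ *rudP* is OFF.
Mn²⁺ is present, so VelN is active.
Mevalonate is present, so FubU is inactive.
Rhamnulose is present, so GixE is active.
No repressor is bound and GixE is active, so *bexD* is transcribed.
So BexD is produced and active.
With repressor BexD bound, *quvQ* is not transcribed.
→ *quvQ* is OFF.
Malonate is present, so QilC is active.
Diaminopimelate is present, so KulY is active.
With repressor QilC bound, *fenF* is not transcribed.
So FenF is not produced.
Required activator FenF is absent, so *velL* is not transcribed.
→ *velL* is OFF.
Shikimate is present, so CilC is inactive.
Tagatose is absent, so TorB is inactive.
Required activator CilC is absent, so *dulJ* is not transcribed.
So DulJ is not produced.
JovK is produced constitutively and is active.
With repressor JovK bound, *holY* is not transcribed.
→ *holY* is OFF.
1 of the 5 genes is transcribed.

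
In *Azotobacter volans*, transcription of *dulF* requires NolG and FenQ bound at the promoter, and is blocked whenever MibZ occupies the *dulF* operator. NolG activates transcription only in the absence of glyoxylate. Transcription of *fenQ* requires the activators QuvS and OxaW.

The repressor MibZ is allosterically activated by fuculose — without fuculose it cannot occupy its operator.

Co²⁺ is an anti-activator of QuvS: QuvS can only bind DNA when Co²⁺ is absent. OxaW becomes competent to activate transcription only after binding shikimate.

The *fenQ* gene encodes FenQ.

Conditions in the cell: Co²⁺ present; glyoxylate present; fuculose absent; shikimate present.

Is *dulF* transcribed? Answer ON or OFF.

OFF

Glyoxylate is present, so NolG is inactive.
Fuculose is absent, so MibZ is inactive.
Co²⁺ is present, so QuvS is inactive.
Shikimate is present, so OxaW is active.
Required activator QuvS is absent, so *fenQ* is not transcribed.
So FenQ is not produced.
Required activator NolG is absent, so *dulF* is not transcribed.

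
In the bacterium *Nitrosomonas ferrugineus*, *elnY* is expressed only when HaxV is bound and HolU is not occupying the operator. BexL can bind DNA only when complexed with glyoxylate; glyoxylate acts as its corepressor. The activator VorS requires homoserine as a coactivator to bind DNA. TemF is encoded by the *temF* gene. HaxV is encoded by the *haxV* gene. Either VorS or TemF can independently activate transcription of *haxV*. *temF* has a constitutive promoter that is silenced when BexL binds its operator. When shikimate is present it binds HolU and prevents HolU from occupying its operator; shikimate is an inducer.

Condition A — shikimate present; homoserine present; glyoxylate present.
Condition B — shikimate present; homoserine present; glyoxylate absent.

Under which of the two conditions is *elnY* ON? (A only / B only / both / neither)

Condition A:
Shikimate is present, so HolU is inactive.
Homoserine is present, so VorS is active.
Glyoxylate is present, so BexL is active.
With repressor BexL bound, *temF* is not transcribed.
So TemF is not produced.
Activator VorS is present, so *haxV* is transcribed.
So HaxV is produced and active.
No repressor is bound and HaxV is active, so *elnY* is transcribed.
→ *elnY* is ON in A.
Condition B:
Shikimate is present, so HolU is inactive.
Homoserine is present, so VorS is active.
Glyoxylate is absent, so BexL is inactive.
With no repressor bound, *temF* is transcribed.
So TemF is produced and active.
Activator VorS is present, so *haxV* is transcribed.
So HaxV is produced and active.
No repressor is bound and HaxV is active, so *elnY* is transcribed.
→ *elnY* is ON in B.

both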